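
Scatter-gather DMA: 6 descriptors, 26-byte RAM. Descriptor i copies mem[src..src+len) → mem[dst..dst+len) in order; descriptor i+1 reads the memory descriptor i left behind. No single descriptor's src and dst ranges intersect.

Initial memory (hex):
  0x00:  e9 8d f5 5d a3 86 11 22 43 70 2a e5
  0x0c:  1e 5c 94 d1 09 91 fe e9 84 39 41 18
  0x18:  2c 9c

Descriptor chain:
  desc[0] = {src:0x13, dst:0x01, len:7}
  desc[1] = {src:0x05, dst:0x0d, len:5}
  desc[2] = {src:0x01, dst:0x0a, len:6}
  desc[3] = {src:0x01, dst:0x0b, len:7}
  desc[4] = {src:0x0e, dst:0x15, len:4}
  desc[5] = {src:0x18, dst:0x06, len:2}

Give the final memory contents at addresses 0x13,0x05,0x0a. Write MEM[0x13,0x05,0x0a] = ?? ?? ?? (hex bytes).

MEM[0x13,0x05,0x0a] = e9 18 e9

#0 dst[0x01+7] := {0xe9,0x84,0x39,0x41,0x18,0x2c,0x9c}
#1 dst[0x0d+5] := {0x18,0x2c,0x9c,0x43,0x70}
#2 dst[0x0a+6] := {0xe9,0x84,0x39,0x41,0x18,0x2c}
#3 dst[0x0b+7] := {0xe9,0x84,0x39,0x41,0x18,0x2c,0x9c}
#4 dst[0x15+4] := {0x41,0x18,0x2c,0x9c}
#5 dst[0x06+2] := {0x9c,0x9c}
query mem[0x13]=0xe9, mem[0x05]=0x18, mem[0x0a]=0xe9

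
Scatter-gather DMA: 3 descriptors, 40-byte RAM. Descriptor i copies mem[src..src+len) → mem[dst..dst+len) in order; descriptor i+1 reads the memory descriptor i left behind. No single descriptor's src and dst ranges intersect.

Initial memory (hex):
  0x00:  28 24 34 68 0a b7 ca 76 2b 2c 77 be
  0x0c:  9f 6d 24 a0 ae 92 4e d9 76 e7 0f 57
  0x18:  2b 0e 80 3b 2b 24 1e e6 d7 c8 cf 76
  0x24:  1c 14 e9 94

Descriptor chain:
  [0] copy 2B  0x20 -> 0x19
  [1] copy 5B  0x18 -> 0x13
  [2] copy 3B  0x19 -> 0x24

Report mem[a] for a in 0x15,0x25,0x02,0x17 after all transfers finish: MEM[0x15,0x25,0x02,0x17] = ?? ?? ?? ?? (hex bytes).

MEM[0x15,0x25,0x02,0x17] = c8 c8 34 2b

[0] 0x20->0x19 len=2 : d7 c8
[1] 0x18->0x13 len=5 : 2b d7 c8 3b 2b
[2] 0x19->0x24 len=3 : d7 c8 3b
query mem[0x15]=0xc8, mem[0x25]=0xc8, mem[0x02]=0x34, mem[0x17]=0x2b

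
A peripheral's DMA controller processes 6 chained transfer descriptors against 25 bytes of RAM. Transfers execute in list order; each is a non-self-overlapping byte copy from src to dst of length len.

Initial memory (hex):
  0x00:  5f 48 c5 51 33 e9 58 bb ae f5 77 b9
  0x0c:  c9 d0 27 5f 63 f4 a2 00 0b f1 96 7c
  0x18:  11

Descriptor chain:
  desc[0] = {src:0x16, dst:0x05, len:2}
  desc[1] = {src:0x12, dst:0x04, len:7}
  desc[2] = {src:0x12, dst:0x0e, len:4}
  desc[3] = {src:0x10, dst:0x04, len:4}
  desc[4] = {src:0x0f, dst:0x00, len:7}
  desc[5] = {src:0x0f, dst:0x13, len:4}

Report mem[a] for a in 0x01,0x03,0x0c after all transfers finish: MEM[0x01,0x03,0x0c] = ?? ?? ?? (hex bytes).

MEM[0x01,0x03,0x0c] = 0b a2 c9

  after D0: wrote 2B at 0x05 = 967c
  after D1: wrote 7B at 0x04 = a2000bf1967c11
  after D2: wrote 4B at 0x0e = a2000bf1
  after D3: wrote 4B at 0x04 = 0bf1a200
  after D4: wrote 7B at 0x00 = 000bf1a2000bf1
  after D5: wrote 4B at 0x13 = 000bf1a2
query mem[0x01]=0x0b, mem[0x03]=0xa2, mem[0x0c]=0xc9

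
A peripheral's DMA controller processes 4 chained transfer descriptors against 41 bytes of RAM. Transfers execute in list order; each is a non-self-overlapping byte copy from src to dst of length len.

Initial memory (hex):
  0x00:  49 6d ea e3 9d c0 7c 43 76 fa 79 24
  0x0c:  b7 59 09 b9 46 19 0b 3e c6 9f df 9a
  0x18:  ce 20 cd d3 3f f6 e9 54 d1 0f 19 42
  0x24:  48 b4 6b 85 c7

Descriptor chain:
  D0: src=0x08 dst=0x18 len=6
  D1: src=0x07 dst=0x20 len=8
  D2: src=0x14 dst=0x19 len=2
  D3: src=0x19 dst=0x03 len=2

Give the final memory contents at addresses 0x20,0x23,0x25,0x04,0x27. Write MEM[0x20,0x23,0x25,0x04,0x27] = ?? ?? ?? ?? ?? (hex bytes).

MEM[0x20,0x23,0x25,0x04,0x27] = 43 79 b7 9f 09

#0 dst[0x18+6] := {0x76,0xfa,0x79,0x24,0xb7,0x59}
#1 dst[0x20+8] := {0x43,0x76,0xfa,0x79,0x24,0xb7,0x59,0x09}
#2 dst[0x19+2] := {0xc6,0x9f}
#3 dst[0x03+2] := {0xc6,0x9f}
query mem[0x20]=0x43, mem[0x23]=0x79, mem[0x25]=0xb7, mem[0x04]=0x9f, mem[0x27]=0x09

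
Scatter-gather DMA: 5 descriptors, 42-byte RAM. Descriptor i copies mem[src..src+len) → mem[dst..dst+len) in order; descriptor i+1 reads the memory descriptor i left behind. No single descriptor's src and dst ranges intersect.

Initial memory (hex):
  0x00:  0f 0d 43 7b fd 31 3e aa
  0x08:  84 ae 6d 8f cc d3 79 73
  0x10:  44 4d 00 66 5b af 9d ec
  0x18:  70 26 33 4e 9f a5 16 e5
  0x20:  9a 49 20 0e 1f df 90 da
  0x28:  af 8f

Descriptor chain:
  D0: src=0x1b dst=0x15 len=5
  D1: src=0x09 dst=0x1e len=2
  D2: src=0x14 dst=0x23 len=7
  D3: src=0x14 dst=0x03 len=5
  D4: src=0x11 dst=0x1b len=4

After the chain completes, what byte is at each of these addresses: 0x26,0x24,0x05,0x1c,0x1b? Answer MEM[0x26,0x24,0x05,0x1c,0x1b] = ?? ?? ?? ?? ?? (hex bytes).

MEM[0x26,0x24,0x05,0x1c,0x1b] = a5 4e 9f 00 4d

#0 dst[0x15+5] := {0x4e,0x9f,0xa5,0x16,0xe5}
#1 dst[0x1e+2] := {0xae,0x6d}
#2 dst[0x23+7] := {0x5b,0x4e,0x9f,0xa5,0x16,0xe5,0x33}
#3 dst[0x03+5] := {0x5b,0x4e,0x9f,0xa5,0x16}
#4 dst[0x1b+4] := {0x4d,0x00,0x66,0x5b}
query mem[0x26]=0xa5, mem[0x24]=0x4e, mem[0x05]=0x9f, mem[0x1c]=0x00, mem[0x1b]=0x4d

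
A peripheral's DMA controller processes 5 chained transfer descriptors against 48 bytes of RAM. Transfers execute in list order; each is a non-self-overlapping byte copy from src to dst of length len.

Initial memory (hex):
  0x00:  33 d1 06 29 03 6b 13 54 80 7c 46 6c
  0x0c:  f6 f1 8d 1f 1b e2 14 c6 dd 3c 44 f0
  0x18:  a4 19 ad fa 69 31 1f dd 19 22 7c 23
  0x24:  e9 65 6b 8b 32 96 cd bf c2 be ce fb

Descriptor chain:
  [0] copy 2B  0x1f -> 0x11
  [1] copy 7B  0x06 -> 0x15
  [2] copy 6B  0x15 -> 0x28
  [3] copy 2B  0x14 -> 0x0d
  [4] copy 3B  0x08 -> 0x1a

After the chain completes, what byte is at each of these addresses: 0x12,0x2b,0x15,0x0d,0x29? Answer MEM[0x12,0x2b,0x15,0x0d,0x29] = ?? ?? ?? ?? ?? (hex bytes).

MEM[0x12,0x2b,0x15,0x0d,0x29] = 19 7c 13 dd 54

D0: mem[0x11..0x12] <- [dd 19]
D1: mem[0x15..0x1b] <- [13 54 80 7c 46 6c f6]
D2: mem[0x28..0x2d] <- [13 54 80 7c 46 6c]
D3: mem[0x0d..0x0e] <- [dd 13]
D4: mem[0x1a..0x1c] <- [80 7c 46]
query mem[0x12]=0x19, mem[0x2b]=0x7c, mem[0x15]=0x13, mem[0x0d]=0xdd, mem[0x29]=0x54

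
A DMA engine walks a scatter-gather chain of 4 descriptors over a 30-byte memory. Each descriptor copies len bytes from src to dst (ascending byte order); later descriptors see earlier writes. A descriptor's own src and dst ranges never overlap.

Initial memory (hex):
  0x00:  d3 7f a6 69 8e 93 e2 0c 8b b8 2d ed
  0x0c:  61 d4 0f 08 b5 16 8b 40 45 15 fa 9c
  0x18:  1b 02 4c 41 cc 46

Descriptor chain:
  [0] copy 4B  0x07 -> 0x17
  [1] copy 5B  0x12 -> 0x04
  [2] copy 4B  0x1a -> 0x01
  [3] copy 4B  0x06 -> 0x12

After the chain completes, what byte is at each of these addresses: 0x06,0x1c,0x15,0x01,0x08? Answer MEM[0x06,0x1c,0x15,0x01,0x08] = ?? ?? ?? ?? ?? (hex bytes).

MEM[0x06,0x1c,0x15,0x01,0x08] = 45 cc b8 2d fa

#0 dst[0x17+4] := {0x0c,0x8b,0xb8,0x2d}
#1 dst[0x04+5] := {0x8b,0x40,0x45,0x15,0xfa}
#2 dst[0x01+4] := {0x2d,0x41,0xcc,0x46}
#3 dst[0x12+4] := {0x45,0x15,0xfa,0xb8}
query mem[0x06]=0x45, mem[0x1c]=0xcc, mem[0x15]=0xb8, mem[0x01]=0x2d, mem[0x08]=0xfa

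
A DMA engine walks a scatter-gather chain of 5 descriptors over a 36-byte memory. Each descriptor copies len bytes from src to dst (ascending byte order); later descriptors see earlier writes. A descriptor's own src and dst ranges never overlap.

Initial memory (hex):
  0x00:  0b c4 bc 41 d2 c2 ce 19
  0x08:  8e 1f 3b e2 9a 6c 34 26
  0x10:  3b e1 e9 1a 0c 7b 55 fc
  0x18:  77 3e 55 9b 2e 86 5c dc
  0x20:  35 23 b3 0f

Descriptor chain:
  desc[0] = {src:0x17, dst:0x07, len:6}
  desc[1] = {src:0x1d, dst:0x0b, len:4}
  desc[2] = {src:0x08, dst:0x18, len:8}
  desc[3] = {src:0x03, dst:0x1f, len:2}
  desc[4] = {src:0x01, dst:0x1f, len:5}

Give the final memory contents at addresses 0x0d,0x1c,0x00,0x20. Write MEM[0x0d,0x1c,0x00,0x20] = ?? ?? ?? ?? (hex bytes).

MEM[0x0d,0x1c,0x00,0x20] = dc 5c 0b bc

D0: mem[0x07..0x0c] <- [fc 77 3e 55 9b 2e]
D1: mem[0x0b..0x0e] <- [86 5c dc 35]
D2: mem[0x18..0x1f] <- [77 3e 55 86 5c dc 35 26]
D3: mem[0x1f..0x20] <- [41 d2]
D4: mem[0x1f..0x23] <- [c4 bc 41 d2 c2]
query mem[0x0d]=0xdc, mem[0x1c]=0x5c, mem[0x00]=0x0b, mem[0x20]=0xbc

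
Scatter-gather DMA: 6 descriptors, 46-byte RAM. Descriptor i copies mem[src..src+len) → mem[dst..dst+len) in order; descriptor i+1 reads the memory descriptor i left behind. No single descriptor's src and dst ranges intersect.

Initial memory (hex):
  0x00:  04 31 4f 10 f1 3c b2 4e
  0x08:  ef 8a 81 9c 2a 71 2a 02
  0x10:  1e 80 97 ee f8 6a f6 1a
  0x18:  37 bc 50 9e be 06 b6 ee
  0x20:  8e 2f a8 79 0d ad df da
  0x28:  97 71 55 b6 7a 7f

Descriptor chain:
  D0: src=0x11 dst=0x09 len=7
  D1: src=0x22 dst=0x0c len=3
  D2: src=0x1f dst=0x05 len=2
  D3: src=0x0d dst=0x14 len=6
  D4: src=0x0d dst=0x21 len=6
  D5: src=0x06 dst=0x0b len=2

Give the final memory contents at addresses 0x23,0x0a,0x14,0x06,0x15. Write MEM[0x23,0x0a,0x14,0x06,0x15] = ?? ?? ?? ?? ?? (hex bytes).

D0: mem[0x09..0x0f] <- [80 97 ee f8 6a f6 1a]
D1: mem[0x0c..0x0e] <- [a8 79 0d]
D2: mem[0x05..0x06] <- [ee 8e]
D3: mem[0x14..0x19] <- [79 0d 1a 1e 80 97]
D4: mem[0x21..0x26] <- [79 0d 1a 1e 80 97]
D5: mem[0x0b..0x0c] <- [8e 4e]
query mem[0x23]=0x1a, mem[0x0a]=0x97, mem[0x14]=0x79, mem[0x06]=0x8e, mem[0x15]=0x0d

MEM[0x23,0x0a,0x14,0x06,0x15] = 1a 97 79 8e 0d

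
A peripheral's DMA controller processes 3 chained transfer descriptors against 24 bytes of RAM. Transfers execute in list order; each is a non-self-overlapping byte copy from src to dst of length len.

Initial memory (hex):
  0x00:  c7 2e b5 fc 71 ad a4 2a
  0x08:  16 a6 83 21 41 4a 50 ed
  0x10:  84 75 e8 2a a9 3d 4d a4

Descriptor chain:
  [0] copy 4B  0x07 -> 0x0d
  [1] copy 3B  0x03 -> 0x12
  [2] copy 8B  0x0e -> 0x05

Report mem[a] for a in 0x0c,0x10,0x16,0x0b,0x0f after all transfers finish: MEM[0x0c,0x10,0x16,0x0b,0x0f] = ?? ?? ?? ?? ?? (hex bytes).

[0] 0x07->0x0d len=4 : 2a 16 a6 83
[1] 0x03->0x12 len=3 : fc 71 ad
[2] 0x0e->0x05 len=8 : 16 a6 83 75 fc 71 ad 3d
query mem[0x0c]=0x3d, mem[0x10]=0x83, mem[0x16]=0x4d, mem[0x0b]=0xad, mem[0x0f]=0xa6

MEM[0x0c,0x10,0x16,0x0b,0x0f] = 3d 83 4d ad a6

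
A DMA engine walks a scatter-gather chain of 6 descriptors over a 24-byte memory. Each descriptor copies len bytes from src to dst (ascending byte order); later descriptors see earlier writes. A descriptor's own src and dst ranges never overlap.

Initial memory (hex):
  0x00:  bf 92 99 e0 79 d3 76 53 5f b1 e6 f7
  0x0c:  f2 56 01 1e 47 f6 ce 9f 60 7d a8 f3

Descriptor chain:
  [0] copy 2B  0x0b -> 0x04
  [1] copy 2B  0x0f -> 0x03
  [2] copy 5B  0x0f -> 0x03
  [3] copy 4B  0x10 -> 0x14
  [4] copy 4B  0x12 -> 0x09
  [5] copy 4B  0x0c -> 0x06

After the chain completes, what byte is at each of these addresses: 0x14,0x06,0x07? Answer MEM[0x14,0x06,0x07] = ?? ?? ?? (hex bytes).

  after D0: wrote 2B at 0x04 = f7f2
  after D1: wrote 2B at 0x03 = 1e47
  after D2: wrote 5B at 0x03 = 1e47f6ce9f
  after D3: wrote 4B at 0x14 = 47f6ce9f
  after D4: wrote 4B at 0x09 = ce9f47f6
  after D5: wrote 4B at 0x06 = f656011e
query mem[0x14]=0x47, mem[0x06]=0xf6, mem[0x07]=0x56

MEM[0x14,0x06,0x07] = 47 f6 56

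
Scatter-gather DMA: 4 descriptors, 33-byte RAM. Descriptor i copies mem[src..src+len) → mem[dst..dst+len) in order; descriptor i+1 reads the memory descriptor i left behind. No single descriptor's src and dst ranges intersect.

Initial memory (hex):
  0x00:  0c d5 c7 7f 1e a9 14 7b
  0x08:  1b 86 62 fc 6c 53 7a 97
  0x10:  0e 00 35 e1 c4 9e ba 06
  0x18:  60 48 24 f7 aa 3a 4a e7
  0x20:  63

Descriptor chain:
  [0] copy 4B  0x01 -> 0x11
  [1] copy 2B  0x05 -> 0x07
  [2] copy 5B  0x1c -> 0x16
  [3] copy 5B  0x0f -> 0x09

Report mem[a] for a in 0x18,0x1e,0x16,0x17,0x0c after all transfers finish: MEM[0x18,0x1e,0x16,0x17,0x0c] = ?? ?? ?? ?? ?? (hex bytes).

MEM[0x18,0x1e,0x16,0x17,0x0c] = 4a 4a aa 3a c7

[0] 0x01->0x11 len=4 : d5 c7 7f 1e
[1] 0x05->0x07 len=2 : a9 14
[2] 0x1c->0x16 len=5 : aa 3a 4a e7 63
[3] 0x0f->0x09 len=5 : 97 0e d5 c7 7f
query mem[0x18]=0x4a, mem[0x1e]=0x4a, mem[0x16]=0xaa, mem[0x17]=0x3a, mem[0x0c]=0xc7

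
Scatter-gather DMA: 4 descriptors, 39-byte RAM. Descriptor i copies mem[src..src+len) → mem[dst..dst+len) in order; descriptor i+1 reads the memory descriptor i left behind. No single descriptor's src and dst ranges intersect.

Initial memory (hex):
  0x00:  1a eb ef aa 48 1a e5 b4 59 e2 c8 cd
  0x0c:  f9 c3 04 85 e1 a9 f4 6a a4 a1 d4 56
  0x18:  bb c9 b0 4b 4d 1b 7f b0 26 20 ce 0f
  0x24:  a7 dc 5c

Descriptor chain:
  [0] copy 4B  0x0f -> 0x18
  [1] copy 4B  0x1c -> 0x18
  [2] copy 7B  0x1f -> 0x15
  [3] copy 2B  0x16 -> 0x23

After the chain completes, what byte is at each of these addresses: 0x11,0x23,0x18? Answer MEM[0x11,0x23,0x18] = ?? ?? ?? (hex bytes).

MEM[0x11,0x23,0x18] = a9 26 ce

D0: mem[0x18..0x1b] <- [85 e1 a9 f4]
D1: mem[0x18..0x1b] <- [4d 1b 7f b0]
D2: mem[0x15..0x1b] <- [b0 26 20 ce 0f a7 dc]
D3: mem[0x23..0x24] <- [26 20]
query mem[0x11]=0xa9, mem[0x23]=0x26, mem[0x18]=0xce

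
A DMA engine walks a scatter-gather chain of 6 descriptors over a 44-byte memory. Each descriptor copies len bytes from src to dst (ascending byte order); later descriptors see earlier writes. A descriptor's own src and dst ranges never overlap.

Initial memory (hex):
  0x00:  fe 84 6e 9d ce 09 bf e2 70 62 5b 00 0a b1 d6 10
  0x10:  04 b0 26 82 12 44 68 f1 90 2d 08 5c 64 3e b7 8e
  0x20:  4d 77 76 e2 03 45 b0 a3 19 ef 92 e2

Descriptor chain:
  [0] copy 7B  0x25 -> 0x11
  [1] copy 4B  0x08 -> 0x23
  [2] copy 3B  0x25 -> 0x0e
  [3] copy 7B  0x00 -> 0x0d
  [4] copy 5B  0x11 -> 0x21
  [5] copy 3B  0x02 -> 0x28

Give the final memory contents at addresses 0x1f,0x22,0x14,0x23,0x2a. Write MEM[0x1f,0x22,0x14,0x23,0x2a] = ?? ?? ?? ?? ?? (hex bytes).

[0] 0x25->0x11 len=7 : 45 b0 a3 19 ef 92 e2
[1] 0x08->0x23 len=4 : 70 62 5b 00
[2] 0x25->0x0e len=3 : 5b 00 a3
[3] 0x00->0x0d len=7 : fe 84 6e 9d ce 09 bf
[4] 0x11->0x21 len=5 : ce 09 bf 19 ef
[5] 0x02->0x28 len=3 : 6e 9d ce
query mem[0x1f]=0x8e, mem[0x22]=0x09, mem[0x14]=0x19, mem[0x23]=0xbf, mem[0x2a]=0xce

MEM[0x1f,0x22,0x14,0x23,0x2a] = 8e 09 19 bf ce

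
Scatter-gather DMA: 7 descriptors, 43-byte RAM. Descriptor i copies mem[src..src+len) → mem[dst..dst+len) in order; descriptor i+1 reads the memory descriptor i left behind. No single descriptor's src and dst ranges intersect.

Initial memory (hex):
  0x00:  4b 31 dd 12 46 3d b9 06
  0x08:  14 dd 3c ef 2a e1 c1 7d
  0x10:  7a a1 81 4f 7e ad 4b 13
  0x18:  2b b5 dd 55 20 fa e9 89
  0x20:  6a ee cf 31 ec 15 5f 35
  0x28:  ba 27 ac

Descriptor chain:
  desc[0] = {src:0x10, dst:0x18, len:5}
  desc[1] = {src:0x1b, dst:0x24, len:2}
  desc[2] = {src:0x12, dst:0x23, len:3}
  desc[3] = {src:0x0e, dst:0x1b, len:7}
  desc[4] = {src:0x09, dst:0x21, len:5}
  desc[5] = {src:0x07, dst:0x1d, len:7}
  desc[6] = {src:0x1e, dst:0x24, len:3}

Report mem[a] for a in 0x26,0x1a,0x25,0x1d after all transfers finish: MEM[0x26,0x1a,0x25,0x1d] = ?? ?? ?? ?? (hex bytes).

#0 dst[0x18+5] := {0x7a,0xa1,0x81,0x4f,0x7e}
#1 dst[0x24+2] := {0x4f,0x7e}
#2 dst[0x23+3] := {0x81,0x4f,0x7e}
#3 dst[0x1b+7] := {0xc1,0x7d,0x7a,0xa1,0x81,0x4f,0x7e}
#4 dst[0x21+5] := {0xdd,0x3c,0xef,0x2a,0xe1}
#5 dst[0x1d+7] := {0x06,0x14,0xdd,0x3c,0xef,0x2a,0xe1}
#6 dst[0x24+3] := {0x14,0xdd,0x3c}
query mem[0x26]=0x3c, mem[0x1a]=0x81, mem[0x25]=0xdd, mem[0x1d]=0x06

MEM[0x26,0x1a,0x25,0x1d] = 3c 81 dd 06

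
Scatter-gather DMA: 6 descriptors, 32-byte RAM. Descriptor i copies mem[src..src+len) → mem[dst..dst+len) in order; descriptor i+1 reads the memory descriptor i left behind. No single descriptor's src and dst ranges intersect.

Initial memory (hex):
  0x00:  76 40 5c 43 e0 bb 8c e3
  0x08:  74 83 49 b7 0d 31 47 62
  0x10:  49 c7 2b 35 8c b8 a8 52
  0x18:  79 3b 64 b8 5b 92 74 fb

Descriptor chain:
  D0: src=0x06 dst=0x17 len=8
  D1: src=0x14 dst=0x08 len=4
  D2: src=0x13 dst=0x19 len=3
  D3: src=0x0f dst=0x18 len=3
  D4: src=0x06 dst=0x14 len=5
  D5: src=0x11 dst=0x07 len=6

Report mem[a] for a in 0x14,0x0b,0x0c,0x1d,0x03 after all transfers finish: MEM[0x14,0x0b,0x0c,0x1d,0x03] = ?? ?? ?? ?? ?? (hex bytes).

MEM[0x14,0x0b,0x0c,0x1d,0x03] = 8c e3 8c 0d 43

D0: mem[0x17..0x1e] <- [8c e3 74 83 49 b7 0d 31]
D1: mem[0x08..0x0b] <- [8c b8 a8 8c]
D2: mem[0x19..0x1b] <- [35 8c b8]
D3: mem[0x18..0x1a] <- [62 49 c7]
D4: mem[0x14..0x18] <- [8c e3 8c b8 a8]
D5: mem[0x07..0x0c] <- [c7 2b 35 8c e3 8c]
query mem[0x14]=0x8c, mem[0x0b]=0xe3, mem[0x0c]=0x8c, mem[0x1d]=0x0d, mem[0x03]=0x43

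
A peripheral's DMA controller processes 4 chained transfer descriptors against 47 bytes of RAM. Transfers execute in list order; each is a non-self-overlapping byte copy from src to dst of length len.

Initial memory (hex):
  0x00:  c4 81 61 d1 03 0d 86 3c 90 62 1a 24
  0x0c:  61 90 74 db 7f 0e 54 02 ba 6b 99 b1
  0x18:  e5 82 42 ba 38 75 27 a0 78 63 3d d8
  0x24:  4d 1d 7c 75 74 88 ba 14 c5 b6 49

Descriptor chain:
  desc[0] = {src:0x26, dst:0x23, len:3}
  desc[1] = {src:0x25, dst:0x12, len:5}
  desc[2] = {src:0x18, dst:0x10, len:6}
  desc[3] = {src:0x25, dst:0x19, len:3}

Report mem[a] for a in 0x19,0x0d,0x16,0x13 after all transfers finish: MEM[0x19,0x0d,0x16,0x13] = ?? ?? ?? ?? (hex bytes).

MEM[0x19,0x0d,0x16,0x13] = 74 90 88 ba

D0: mem[0x23..0x25] <- [7c 75 74]
D1: mem[0x12..0x16] <- [74 7c 75 74 88]
D2: mem[0x10..0x15] <- [e5 82 42 ba 38 75]
D3: mem[0x19..0x1b] <- [74 7c 75]
query mem[0x19]=0x74, mem[0x0d]=0x90, mem[0x16]=0x88, mem[0x13]=0xba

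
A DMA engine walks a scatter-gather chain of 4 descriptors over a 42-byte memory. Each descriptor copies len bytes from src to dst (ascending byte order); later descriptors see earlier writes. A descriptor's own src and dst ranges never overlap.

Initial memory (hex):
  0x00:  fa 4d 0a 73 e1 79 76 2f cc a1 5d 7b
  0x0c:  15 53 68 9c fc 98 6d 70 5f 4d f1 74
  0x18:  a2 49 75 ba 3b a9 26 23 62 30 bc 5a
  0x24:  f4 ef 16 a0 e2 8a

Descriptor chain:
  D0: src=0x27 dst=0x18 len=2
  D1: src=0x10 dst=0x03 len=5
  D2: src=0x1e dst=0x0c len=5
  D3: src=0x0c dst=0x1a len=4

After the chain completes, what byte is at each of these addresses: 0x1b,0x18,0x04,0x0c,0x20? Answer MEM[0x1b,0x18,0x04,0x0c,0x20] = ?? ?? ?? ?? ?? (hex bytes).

  after D0: wrote 2B at 0x18 = a0e2
  after D1: wrote 5B at 0x03 = fc986d705f
  after D2: wrote 5B at 0x0c = 26236230bc
  after D3: wrote 4B at 0x1a = 26236230
query mem[0x1b]=0x23, mem[0x18]=0xa0, mem[0x04]=0x98, mem[0x0c]=0x26, mem[0x20]=0x62

MEM[0x1b,0x18,0x04,0x0c,0x20] = 23 a0 98 26 62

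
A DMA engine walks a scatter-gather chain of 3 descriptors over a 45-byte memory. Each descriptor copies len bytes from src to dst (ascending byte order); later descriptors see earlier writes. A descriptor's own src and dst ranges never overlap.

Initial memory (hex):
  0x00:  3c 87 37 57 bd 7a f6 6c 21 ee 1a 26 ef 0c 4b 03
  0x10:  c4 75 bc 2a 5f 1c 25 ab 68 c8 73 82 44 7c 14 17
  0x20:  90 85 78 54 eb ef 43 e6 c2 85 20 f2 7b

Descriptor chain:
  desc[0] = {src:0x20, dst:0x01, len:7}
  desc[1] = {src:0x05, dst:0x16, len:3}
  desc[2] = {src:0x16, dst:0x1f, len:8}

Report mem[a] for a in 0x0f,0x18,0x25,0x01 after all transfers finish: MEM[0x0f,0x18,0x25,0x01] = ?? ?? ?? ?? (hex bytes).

MEM[0x0f,0x18,0x25,0x01] = 03 43 44 90

D0: mem[0x01..0x07] <- [90 85 78 54 eb ef 43]
D1: mem[0x16..0x18] <- [eb ef 43]
D2: mem[0x1f..0x26] <- [eb ef 43 c8 73 82 44 7c]
query mem[0x0f]=0x03, mem[0x18]=0x43, mem[0x25]=0x44, mem[0x01]=0x90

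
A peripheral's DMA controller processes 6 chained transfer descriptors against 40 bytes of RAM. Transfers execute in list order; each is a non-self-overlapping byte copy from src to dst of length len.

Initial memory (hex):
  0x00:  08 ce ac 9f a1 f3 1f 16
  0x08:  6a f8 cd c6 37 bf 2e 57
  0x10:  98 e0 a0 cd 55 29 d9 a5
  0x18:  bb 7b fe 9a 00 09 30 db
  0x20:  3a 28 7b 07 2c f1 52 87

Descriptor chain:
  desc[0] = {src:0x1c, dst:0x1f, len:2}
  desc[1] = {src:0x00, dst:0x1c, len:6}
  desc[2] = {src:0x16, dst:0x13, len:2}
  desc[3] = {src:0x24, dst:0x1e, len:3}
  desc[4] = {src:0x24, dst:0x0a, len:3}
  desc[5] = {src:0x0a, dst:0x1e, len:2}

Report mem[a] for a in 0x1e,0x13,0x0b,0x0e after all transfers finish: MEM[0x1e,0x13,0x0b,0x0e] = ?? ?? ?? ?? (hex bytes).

  after D0: wrote 2B at 0x1f = 0009
  after D1: wrote 6B at 0x1c = 08ceac9fa1f3
  after D2: wrote 2B at 0x13 = d9a5
  after D3: wrote 3B at 0x1e = 2cf152
  after D4: wrote 3B at 0x0a = 2cf152
  after D5: wrote 2B at 0x1e = 2cf1
query mem[0x1e]=0x2c, mem[0x13]=0xd9, mem[0x0b]=0xf1, mem[0x0e]=0x2e

MEM[0x1e,0x13,0x0b,0x0e] = 2c d9 f1 2e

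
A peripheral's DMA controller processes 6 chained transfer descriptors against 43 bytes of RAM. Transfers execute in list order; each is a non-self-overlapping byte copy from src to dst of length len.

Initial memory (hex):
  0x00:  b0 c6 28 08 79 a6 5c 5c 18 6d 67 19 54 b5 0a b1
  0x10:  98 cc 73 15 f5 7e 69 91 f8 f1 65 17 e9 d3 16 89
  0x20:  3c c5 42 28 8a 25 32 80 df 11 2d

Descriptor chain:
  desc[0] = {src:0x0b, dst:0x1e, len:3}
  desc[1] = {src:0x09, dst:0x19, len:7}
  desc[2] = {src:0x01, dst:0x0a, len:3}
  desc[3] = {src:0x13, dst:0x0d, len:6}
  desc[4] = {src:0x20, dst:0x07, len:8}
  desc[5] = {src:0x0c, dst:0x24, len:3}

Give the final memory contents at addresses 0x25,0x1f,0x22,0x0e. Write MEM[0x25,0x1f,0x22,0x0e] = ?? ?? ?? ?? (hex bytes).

#0 dst[0x1e+3] := {0x19,0x54,0xb5}
#1 dst[0x19+7] := {0x6d,0x67,0x19,0x54,0xb5,0x0a,0xb1}
#2 dst[0x0a+3] := {0xc6,0x28,0x08}
#3 dst[0x0d+6] := {0x15,0xf5,0x7e,0x69,0x91,0xf8}
#4 dst[0x07+8] := {0xb5,0xc5,0x42,0x28,0x8a,0x25,0x32,0x80}
#5 dst[0x24+3] := {0x25,0x32,0x80}
query mem[0x25]=0x32, mem[0x1f]=0xb1, mem[0x22]=0x42, mem[0x0e]=0x80

MEM[0x25,0x1f,0x22,0x0e] = 32 b1 42 80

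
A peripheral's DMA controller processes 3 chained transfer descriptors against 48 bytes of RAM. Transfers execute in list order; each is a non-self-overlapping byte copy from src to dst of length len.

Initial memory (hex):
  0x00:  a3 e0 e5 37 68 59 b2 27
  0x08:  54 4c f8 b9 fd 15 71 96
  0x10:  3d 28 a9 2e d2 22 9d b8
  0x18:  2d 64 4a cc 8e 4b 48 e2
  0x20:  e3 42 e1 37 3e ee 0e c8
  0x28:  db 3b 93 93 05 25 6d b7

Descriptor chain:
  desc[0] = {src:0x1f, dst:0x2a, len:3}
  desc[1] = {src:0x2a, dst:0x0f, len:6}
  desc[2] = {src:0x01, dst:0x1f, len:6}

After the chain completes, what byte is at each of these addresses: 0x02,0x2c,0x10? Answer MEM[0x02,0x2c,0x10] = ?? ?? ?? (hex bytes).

MEM[0x02,0x2c,0x10] = e5 42 e3

D0: mem[0x2a..0x2c] <- [e2 e3 42]
D1: mem[0x0f..0x14] <- [e2 e3 42 25 6d b7]
D2: mem[0x1f..0x24] <- [e0 e5 37 68 59 b2]
query mem[0x02]=0xe5, mem[0x2c]=0x42, mem[0x10]=0xe3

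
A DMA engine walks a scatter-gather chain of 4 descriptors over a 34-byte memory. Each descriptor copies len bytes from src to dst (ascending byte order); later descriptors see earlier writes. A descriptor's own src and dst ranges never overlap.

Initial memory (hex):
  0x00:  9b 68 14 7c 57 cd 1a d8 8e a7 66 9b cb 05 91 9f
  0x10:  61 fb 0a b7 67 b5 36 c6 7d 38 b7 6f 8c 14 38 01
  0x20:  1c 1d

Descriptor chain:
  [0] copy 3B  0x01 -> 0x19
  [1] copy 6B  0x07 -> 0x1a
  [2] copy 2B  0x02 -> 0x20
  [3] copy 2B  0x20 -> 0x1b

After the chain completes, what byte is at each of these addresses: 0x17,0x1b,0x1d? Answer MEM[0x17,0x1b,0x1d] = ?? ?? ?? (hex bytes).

MEM[0x17,0x1b,0x1d] = c6 14 66

D0: mem[0x19..0x1b] <- [68 14 7c]
D1: mem[0x1a..0x1f] <- [d8 8e a7 66 9b cb]
D2: mem[0x20..0x21] <- [14 7c]
D3: mem[0x1b..0x1c] <- [14 7c]
query mem[0x17]=0xc6, mem[0x1b]=0x14, mem[0x1d]=0x66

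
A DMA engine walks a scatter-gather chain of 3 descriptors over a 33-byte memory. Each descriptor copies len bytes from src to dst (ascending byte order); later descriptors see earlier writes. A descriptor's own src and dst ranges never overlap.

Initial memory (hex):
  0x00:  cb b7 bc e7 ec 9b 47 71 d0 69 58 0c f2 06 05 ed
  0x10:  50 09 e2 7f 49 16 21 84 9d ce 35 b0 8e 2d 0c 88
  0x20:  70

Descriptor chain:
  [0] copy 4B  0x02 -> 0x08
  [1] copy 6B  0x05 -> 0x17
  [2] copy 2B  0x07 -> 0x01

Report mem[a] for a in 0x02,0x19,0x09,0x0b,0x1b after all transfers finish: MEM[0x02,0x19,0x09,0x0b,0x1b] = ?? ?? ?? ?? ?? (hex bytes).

  after D0: wrote 4B at 0x08 = bce7ec9b
  after D1: wrote 6B at 0x17 = 9b4771bce7ec
  after D2: wrote 2B at 0x01 = 71bc
query mem[0x02]=0xbc, mem[0x19]=0x71, mem[0x09]=0xe7, mem[0x0b]=0x9b, mem[0x1b]=0xe7

MEM[0x02,0x19,0x09,0x0b,0x1b] = bc 71 e7 9b e7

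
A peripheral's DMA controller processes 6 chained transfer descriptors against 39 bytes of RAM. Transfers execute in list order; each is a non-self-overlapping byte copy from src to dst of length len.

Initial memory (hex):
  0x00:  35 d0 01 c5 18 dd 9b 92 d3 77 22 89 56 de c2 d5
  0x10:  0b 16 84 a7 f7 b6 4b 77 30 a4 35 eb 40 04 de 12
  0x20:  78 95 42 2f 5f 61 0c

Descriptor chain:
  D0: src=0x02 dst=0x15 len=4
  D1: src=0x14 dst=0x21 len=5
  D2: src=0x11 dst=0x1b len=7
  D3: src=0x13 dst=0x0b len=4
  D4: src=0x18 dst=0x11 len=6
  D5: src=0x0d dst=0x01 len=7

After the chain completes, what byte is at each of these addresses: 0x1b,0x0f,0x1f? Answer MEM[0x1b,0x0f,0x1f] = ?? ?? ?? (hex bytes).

  after D0: wrote 4B at 0x15 = 01c518dd
  after D1: wrote 5B at 0x21 = f701c518dd
  after D2: wrote 7B at 0x1b = 1684a7f701c518
  after D3: wrote 4B at 0x0b = a7f701c5
  after D4: wrote 6B at 0x11 = dda4351684a7
  after D5: wrote 7B at 0x01 = 01c5d50bdda435
query mem[0x1b]=0x16, mem[0x0f]=0xd5, mem[0x1f]=0x01

MEM[0x1b,0x0f,0x1f] = 16 d5 01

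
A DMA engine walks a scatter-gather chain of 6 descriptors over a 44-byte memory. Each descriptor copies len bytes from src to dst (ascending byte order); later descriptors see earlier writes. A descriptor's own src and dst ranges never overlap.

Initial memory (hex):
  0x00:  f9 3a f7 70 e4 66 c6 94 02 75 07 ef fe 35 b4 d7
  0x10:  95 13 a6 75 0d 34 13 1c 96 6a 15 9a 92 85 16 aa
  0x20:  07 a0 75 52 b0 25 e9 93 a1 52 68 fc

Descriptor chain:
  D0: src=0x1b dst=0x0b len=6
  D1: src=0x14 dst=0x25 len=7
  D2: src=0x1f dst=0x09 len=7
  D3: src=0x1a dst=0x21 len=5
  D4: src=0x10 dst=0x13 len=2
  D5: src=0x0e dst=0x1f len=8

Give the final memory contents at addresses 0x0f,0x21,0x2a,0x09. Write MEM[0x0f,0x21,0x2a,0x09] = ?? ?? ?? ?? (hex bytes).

[0] 0x1b->0x0b len=6 : 9a 92 85 16 aa 07
[1] 0x14->0x25 len=7 : 0d 34 13 1c 96 6a 15
[2] 0x1f->0x09 len=7 : aa 07 a0 75 52 b0 0d
[3] 0x1a->0x21 len=5 : 15 9a 92 85 16
[4] 0x10->0x13 len=2 : 07 13
[5] 0x0e->0x1f len=8 : b0 0d 07 13 a6 07 13 34
query mem[0x0f]=0x0d, mem[0x21]=0x07, mem[0x2a]=0x6a, mem[0x09]=0xaa

MEM[0x0f,0x21,0x2a,0x09] = 0d 07 6a aa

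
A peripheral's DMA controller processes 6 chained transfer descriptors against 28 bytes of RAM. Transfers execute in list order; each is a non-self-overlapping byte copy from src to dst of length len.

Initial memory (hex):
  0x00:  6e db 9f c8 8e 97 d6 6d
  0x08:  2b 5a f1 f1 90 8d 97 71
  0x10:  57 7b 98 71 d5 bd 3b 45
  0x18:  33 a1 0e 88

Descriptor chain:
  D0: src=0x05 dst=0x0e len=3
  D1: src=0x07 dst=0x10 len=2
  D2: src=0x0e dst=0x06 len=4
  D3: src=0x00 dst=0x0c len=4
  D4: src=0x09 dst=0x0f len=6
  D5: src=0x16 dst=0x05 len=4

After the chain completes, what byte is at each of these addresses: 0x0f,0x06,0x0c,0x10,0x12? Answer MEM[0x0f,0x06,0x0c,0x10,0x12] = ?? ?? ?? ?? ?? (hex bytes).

MEM[0x0f,0x06,0x0c,0x10,0x12] = 2b 45 6e f1 6e

  after D0: wrote 3B at 0x0e = 97d66d
  after D1: wrote 2B at 0x10 = 6d2b
  after D2: wrote 4B at 0x06 = 97d66d2b
  after D3: wrote 4B at 0x0c = 6edb9fc8
  after D4: wrote 6B at 0x0f = 2bf1f16edb9f
  after D5: wrote 4B at 0x05 = 3b4533a1
query mem[0x0f]=0x2b, mem[0x06]=0x45, mem[0x0c]=0x6e, mem[0x10]=0xf1, mem[0x12]=0x6e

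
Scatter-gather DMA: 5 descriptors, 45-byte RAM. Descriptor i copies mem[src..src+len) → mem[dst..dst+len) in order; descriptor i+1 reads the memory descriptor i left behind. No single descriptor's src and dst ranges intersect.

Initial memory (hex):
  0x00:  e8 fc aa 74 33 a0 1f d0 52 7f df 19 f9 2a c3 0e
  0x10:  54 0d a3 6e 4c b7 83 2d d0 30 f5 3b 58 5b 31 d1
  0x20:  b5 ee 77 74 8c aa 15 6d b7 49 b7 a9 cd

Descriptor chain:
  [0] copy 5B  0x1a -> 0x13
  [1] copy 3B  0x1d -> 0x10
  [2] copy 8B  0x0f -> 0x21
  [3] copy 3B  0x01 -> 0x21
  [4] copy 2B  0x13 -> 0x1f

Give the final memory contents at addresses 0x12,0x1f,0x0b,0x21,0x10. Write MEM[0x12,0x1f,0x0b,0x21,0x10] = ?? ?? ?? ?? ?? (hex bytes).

  after D0: wrote 5B at 0x13 = f53b585b31
  after D1: wrote 3B at 0x10 = 5b31d1
  after D2: wrote 8B at 0x21 = 0e5b31d1f53b585b
  after D3: wrote 3B at 0x21 = fcaa74
  after D4: wrote 2B at 0x1f = f53b
query mem[0x12]=0xd1, mem[0x1f]=0xf5, mem[0x0b]=0x19, mem[0x21]=0xfc, mem[0x10]=0x5b

MEM[0x12,0x1f,0x0b,0x21,0x10] = d1 f5 19 fc 5b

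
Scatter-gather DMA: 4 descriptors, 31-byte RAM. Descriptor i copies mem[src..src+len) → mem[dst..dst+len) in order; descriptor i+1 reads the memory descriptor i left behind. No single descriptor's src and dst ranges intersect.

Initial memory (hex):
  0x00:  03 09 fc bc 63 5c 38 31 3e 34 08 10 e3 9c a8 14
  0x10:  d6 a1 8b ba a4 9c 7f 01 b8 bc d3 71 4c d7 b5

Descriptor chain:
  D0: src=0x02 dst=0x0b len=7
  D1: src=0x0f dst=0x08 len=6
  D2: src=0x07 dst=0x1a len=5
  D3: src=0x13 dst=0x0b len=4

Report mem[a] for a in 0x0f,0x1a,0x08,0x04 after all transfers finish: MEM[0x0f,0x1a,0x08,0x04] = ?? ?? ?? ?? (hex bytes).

MEM[0x0f,0x1a,0x08,0x04] = 38 31 38 63

#0 dst[0x0b+7] := {0xfc,0xbc,0x63,0x5c,0x38,0x31,0x3e}
#1 dst[0x08+6] := {0x38,0x31,0x3e,0x8b,0xba,0xa4}
#2 dst[0x1a+5] := {0x31,0x38,0x31,0x3e,0x8b}
#3 dst[0x0b+4] := {0xba,0xa4,0x9c,0x7f}
query mem[0x0f]=0x38, mem[0x1a]=0x31, mem[0x08]=0x38, mem[0x04]=0x63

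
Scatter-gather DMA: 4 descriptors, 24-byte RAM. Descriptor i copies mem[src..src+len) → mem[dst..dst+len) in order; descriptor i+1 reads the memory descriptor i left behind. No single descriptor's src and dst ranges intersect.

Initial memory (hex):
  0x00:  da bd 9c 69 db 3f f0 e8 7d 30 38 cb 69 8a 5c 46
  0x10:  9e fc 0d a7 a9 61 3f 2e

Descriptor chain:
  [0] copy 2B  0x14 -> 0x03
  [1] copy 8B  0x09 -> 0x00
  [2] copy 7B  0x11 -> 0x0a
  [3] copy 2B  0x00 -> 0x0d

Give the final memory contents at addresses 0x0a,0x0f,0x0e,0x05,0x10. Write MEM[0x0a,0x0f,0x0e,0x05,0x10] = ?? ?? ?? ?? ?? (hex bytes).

#0 dst[0x03+2] := {0xa9,0x61}
#1 dst[0x00+8] := {0x30,0x38,0xcb,0x69,0x8a,0x5c,0x46,0x9e}
#2 dst[0x0a+7] := {0xfc,0x0d,0xa7,0xa9,0x61,0x3f,0x2e}
#3 dst[0x0d+2] := {0x30,0x38}
query mem[0x0a]=0xfc, mem[0x0f]=0x3f, mem[0x0e]=0x38, mem[0x05]=0x5c, mem[0x10]=0x2e

MEM[0x0a,0x0f,0x0e,0x05,0x10] = fc 3f 38 5c 2e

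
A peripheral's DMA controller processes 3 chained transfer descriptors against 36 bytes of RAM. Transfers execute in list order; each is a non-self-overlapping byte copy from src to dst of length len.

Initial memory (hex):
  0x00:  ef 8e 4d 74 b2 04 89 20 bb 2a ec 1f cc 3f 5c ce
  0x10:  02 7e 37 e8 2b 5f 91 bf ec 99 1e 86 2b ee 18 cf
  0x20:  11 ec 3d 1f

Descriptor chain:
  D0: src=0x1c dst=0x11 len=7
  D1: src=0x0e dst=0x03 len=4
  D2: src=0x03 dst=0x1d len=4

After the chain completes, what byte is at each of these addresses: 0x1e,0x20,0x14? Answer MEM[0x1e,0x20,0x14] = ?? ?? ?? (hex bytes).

D0: mem[0x11..0x17] <- [2b ee 18 cf 11 ec 3d]
D1: mem[0x03..0x06] <- [5c ce 02 2b]
D2: mem[0x1d..0x20] <- [5c ce 02 2b]
query mem[0x1e]=0xce, mem[0x20]=0x2b, mem[0x14]=0xcf

MEM[0x1e,0x20,0x14] = ce 2b cf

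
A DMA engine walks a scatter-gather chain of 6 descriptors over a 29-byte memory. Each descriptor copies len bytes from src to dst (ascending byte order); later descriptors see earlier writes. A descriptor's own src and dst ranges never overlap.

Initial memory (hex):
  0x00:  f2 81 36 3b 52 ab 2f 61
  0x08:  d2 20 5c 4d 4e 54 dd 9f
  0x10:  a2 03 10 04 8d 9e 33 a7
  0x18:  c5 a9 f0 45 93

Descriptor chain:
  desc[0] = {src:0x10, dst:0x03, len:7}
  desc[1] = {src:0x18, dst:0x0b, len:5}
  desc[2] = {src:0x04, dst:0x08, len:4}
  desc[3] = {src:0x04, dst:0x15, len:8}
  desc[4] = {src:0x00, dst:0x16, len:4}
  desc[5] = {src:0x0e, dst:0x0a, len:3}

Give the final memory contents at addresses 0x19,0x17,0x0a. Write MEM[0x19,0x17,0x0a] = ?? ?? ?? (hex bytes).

  after D0: wrote 7B at 0x03 = a20310048d9e33
  after D1: wrote 5B at 0x0b = c5a9f04593
  after D2: wrote 4B at 0x08 = 0310048d
  after D3: wrote 8B at 0x15 = 0310048d0310048d
  after D4: wrote 4B at 0x16 = f28136a2
  after D5: wrote 3B at 0x0a = 4593a2
query mem[0x19]=0xa2, mem[0x17]=0x81, mem[0x0a]=0x45

MEM[0x19,0x17,0x0a] = a2 81 45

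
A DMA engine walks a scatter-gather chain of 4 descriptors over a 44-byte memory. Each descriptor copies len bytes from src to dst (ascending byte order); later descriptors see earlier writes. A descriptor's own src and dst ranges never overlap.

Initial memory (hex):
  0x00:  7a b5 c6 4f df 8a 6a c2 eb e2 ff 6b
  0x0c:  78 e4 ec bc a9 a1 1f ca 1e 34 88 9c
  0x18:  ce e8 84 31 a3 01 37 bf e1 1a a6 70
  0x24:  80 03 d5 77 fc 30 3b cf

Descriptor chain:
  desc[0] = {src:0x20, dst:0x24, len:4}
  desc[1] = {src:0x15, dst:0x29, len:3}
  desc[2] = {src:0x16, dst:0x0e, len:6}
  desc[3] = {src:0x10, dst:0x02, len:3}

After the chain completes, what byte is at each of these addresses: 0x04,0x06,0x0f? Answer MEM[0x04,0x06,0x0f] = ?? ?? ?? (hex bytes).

MEM[0x04,0x06,0x0f] = 84 6a 9c

#0 dst[0x24+4] := {0xe1,0x1a,0xa6,0x70}
#1 dst[0x29+3] := {0x34,0x88,0x9c}
#2 dst[0x0e+6] := {0x88,0x9c,0xce,0xe8,0x84,0x31}
#3 dst[0x02+3] := {0xce,0xe8,0x84}
query mem[0x04]=0x84, mem[0x06]=0x6a, mem[0x0f]=0x9c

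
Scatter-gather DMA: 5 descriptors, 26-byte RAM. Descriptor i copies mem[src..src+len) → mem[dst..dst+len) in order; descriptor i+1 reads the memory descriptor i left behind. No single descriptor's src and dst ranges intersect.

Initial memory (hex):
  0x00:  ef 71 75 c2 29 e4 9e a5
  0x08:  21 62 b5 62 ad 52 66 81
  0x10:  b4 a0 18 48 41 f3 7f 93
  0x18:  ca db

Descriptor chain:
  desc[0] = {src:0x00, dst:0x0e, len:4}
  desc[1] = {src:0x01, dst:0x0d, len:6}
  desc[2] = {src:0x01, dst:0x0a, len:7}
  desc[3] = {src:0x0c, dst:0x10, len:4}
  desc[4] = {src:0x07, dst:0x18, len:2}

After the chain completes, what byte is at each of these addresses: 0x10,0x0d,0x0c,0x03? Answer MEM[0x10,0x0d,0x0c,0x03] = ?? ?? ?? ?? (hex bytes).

MEM[0x10,0x0d,0x0c,0x03] = c2 29 c2 c2

#0 dst[0x0e+4] := {0xef,0x71,0x75,0xc2}
#1 dst[0x0d+6] := {0x71,0x75,0xc2,0x29,0xe4,0x9e}
#2 dst[0x0a+7] := {0x71,0x75,0xc2,0x29,0xe4,0x9e,0xa5}
#3 dst[0x10+4] := {0xc2,0x29,0xe4,0x9e}
#4 dst[0x18+2] := {0xa5,0x21}
query mem[0x10]=0xc2, mem[0x0d]=0x29, mem[0x0c]=0xc2, mem[0x03]=0xc2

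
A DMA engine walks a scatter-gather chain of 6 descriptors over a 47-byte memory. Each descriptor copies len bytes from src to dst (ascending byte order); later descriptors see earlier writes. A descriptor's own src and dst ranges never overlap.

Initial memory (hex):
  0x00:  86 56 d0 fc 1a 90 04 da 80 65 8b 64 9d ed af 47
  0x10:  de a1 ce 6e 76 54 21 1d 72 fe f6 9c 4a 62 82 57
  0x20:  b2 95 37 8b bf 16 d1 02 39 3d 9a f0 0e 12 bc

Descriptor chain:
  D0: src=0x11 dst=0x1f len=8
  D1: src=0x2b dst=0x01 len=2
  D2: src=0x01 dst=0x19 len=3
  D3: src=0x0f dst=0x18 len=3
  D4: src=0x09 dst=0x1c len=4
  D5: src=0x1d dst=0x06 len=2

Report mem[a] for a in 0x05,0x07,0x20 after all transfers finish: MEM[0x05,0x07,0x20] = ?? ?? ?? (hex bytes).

MEM[0x05,0x07,0x20] = 90 64 ce

[0] 0x11->0x1f len=8 : a1 ce 6e 76 54 21 1d 72
[1] 0x2b->0x01 len=2 : f0 0e
[2] 0x01->0x19 len=3 : f0 0e fc
[3] 0x0f->0x18 len=3 : 47 de a1
[4] 0x09->0x1c len=4 : 65 8b 64 9d
[5] 0x1d->0x06 len=2 : 8b 64
query mem[0x05]=0x90, mem[0x07]=0x64, mem[0x20]=0xce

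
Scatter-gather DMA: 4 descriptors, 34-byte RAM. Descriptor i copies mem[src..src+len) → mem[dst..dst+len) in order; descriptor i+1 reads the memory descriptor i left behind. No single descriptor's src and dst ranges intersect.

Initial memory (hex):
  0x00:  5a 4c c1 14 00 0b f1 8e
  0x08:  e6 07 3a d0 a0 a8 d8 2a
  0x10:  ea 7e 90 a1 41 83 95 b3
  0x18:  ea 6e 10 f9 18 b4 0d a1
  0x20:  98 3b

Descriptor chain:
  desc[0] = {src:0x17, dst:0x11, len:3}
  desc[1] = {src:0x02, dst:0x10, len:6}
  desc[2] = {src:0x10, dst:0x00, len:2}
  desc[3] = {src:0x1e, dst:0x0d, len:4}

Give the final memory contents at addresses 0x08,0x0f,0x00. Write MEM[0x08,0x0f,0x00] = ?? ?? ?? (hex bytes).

MEM[0x08,0x0f,0x00] = e6 98 c1

D0: mem[0x11..0x13] <- [b3 ea 6e]
D1: mem[0x10..0x15] <- [c1 14 00 0b f1 8e]
D2: mem[0x00..0x01] <- [c1 14]
D3: mem[0x0d..0x10] <- [0d a1 98 3b]
query mem[0x08]=0xe6, mem[0x0f]=0x98, mem[0x00]=0xc1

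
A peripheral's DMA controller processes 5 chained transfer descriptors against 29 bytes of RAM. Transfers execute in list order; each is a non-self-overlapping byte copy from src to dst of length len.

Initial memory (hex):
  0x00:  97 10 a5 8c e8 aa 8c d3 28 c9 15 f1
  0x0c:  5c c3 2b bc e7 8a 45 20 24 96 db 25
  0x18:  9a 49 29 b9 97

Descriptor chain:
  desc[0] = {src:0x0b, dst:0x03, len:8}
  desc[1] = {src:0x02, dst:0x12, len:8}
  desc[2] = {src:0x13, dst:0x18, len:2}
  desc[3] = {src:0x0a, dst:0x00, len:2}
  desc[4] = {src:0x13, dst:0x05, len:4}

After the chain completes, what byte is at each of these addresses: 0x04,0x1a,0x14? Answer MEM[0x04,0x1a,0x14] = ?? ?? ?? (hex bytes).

MEM[0x04,0x1a,0x14] = 5c 29 5c

[0] 0x0b->0x03 len=8 : f1 5c c3 2b bc e7 8a 45
[1] 0x02->0x12 len=8 : a5 f1 5c c3 2b bc e7 8a
[2] 0x13->0x18 len=2 : f1 5c
[3] 0x0a->0x00 len=2 : 45 f1
[4] 0x13->0x05 len=4 : f1 5c c3 2b
query mem[0x04]=0x5c, mem[0x1a]=0x29, mem[0x14]=0x5c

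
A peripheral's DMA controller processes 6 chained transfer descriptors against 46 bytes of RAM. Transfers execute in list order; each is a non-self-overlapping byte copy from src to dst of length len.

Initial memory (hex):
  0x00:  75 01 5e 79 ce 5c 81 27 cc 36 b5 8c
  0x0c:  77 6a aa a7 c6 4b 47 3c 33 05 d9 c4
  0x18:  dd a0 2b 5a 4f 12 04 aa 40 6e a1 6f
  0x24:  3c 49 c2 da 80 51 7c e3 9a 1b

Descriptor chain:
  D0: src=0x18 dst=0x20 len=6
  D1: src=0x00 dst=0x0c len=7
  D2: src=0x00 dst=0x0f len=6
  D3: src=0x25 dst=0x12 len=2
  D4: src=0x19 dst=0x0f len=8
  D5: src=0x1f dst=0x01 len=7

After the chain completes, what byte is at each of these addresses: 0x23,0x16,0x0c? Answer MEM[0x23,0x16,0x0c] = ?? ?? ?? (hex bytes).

MEM[0x23,0x16,0x0c] = 5a dd 75

D0: mem[0x20..0x25] <- [dd a0 2b 5a 4f 12]
D1: mem[0x0c..0x12] <- [75 01 5e 79 ce 5c 81]
D2: mem[0x0f..0x14] <- [75 01 5e 79 ce 5c]
D3: mem[0x12..0x13] <- [12 c2]
D4: mem[0x0f..0x16] <- [a0 2b 5a 4f 12 04 aa dd]
D5: mem[0x01..0x07] <- [aa dd a0 2b 5a 4f 12]
query mem[0x23]=0x5a, mem[0x16]=0xdd, mem[0x0c]=0x75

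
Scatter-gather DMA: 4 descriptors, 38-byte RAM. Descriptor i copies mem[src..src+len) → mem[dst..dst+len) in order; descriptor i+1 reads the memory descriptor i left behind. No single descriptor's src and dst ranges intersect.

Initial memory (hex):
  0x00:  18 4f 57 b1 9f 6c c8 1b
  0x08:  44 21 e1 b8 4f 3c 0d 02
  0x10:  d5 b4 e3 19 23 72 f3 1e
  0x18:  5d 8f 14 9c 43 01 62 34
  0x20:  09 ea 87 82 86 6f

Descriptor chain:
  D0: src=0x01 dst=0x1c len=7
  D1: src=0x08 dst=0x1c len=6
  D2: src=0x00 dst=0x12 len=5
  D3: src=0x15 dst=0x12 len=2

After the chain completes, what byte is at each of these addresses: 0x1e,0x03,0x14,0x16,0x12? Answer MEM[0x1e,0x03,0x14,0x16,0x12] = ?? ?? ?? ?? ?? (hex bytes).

#0 dst[0x1c+7] := {0x4f,0x57,0xb1,0x9f,0x6c,0xc8,0x1b}
#1 dst[0x1c+6] := {0x44,0x21,0xe1,0xb8,0x4f,0x3c}
#2 dst[0x12+5] := {0x18,0x4f,0x57,0xb1,0x9f}
#3 dst[0x12+2] := {0xb1,0x9f}
query mem[0x1e]=0xe1, mem[0x03]=0xb1, mem[0x14]=0x57, mem[0x16]=0x9f, mem[0x12]=0xb1

MEM[0x1e,0x03,0x14,0x16,0x12] = e1 b1 57 9f b1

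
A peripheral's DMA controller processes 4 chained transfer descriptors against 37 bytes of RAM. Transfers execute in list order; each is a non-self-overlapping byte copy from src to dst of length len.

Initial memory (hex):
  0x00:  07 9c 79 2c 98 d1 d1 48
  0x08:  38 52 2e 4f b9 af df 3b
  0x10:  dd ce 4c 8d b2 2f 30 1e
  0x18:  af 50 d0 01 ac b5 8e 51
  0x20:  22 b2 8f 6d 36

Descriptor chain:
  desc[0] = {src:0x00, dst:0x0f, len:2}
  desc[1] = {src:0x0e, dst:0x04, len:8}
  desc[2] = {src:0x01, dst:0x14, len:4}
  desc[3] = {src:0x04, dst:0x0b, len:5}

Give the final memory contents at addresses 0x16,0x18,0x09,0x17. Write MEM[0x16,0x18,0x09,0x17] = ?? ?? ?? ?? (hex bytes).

[0] 0x00->0x0f len=2 : 07 9c
[1] 0x0e->0x04 len=8 : df 07 9c ce 4c 8d b2 2f
[2] 0x01->0x14 len=4 : 9c 79 2c df
[3] 0x04->0x0b len=5 : df 07 9c ce 4c
query mem[0x16]=0x2c, mem[0x18]=0xaf, mem[0x09]=0x8d, mem[0x17]=0xdf

MEM[0x16,0x18,0x09,0x17] = 2c af 8d df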